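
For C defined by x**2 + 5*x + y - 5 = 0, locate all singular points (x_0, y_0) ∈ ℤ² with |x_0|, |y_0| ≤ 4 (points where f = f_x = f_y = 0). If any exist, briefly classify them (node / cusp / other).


No singular points in the scanned grid; C is smooth there.

Compute partial derivatives:
  f_x = 2*x + 5.
  f_y = 1.
f_y = 1 is a nonzero constant, so f_y never vanishes: no point (x, y) can satisfy f = f_x = f_y = 0. In particular no (x, y) ∈ {−4, ..., 4}² is singular; the curve is smooth.


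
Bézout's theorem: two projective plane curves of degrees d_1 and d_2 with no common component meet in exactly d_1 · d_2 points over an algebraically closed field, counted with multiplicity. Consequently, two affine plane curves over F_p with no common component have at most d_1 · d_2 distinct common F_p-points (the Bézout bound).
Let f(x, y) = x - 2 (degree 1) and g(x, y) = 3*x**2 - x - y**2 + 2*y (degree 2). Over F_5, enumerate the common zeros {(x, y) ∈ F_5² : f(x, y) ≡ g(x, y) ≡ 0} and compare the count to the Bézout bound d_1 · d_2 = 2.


Common zeros: {(2, 0), (2, 2)}; count = 2; Bézout bound = 2.

deg(f) = 1, deg(g) = 2, so Bézout bound = 2.
Scan x ∈ F_5. For each x, list the y ∈ F_5 with f(x, y) ≡ 0 and those with g(x, y) ≡ 0 (mod 5); the common zeros in that column are the intersection.
  x = 0: f ≡ 0 at y ∈ ∅; g ≡ 0 at y ∈ {0, 2}; common: ∅.
  x = 1: f ≡ 0 at y ∈ ∅; g ≡ 0 at y ∈ ∅; common: ∅.
  x = 2: f ≡ 0 at y ∈ {0, 1, 2, 3, 4}; g ≡ 0 at y ∈ {0, 2}; common: {0, 2}.
  x = 3: f ≡ 0 at y ∈ ∅; g ≡ 0 at y ∈ {1}; common: ∅.
  x = 4: f ≡ 0 at y ∈ ∅; g ≡ 0 at y ∈ {1}; common: ∅.
Collecting: common zeros = {(2, 0), (2, 2)}, so the count is 2.
Comparison with the Bézout bound: 2 ≤ 2 = deg(f)·deg(g), as expected for curves with no common component (the bound is attained).


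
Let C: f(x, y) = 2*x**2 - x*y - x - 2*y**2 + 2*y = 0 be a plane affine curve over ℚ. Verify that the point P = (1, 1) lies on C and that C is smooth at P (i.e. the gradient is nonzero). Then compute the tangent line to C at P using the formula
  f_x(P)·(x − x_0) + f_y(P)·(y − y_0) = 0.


Tangent line at P: 2*x - 3*y + 1 = 0.

Step 1: f(1, 1) = 0, so P lies on C.
Step 2: partial derivatives
  f_x(x, y) = 4*x - y - 1, f_y(x, y) = -x - 4*y + 2.
  f_x(P) = 2, f_y(P) = -3 (gradient nonzero, so P is smooth).
Step 3: tangent line at P: 2·(x − 1) + -3·(y − 1) = 0.
Expanding: 2*x - 3*y + 1 = 0.


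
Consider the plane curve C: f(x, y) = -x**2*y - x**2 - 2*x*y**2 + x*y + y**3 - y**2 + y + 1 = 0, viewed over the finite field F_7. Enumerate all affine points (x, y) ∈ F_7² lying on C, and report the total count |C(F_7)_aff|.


Affine F_7-points: {(0, 2), (1, 0), (4, 6), (5, 2), (6, 0)}; count = 5.

For each of the 49 pairs (x, y) ∈ F_7², evaluate f(x, y) mod 7. Record the zeros.
  x = 0: [0↦1, 1↦2, 2↦0, 3↦1, 4↦4, 5↦1, 6↦5]  zeros at y ∈ {2}
  x = 1: [0↦0, 1↦6, 2↦5, 3↦3, 4↦6, 5↦6, 6↦2]  zeros at y ∈ {0}
  x = 2: [0↦4, 1↦6, 2↦4, 3↦4, 4↦5, 5↦6, 6↦6]  zeros at y ∈ ∅
  x = 3: [0↦6, 1↦2, 2↦4, 3↦4, 4↦1, 5↦1, 6↦3]  zeros at y ∈ ∅
  x = 4: [0↦6, 1↦1, 2↦5, 3↦3, 4↦1, 5↦5, 6↦0]  zeros at y ∈ {6}
  x = 5: [0↦4, 1↦3, 2↦0, 3↦1, 4↦5, 5↦4, 6↦4]  zeros at y ∈ {2}
  x = 6: [0↦0, 1↦1, 2↦3, 3↦5, 4↦6, 5↦5, 6↦1]  zeros at y ∈ {0}
Collecting zeros: affine points = {(0, 2), (1, 0), (4, 6), (5, 2), (6, 0)}.
Total count |C(F_7)_aff| = 5.


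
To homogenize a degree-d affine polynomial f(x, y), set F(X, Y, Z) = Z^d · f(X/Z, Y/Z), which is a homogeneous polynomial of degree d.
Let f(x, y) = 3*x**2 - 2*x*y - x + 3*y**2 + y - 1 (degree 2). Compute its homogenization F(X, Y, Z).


F(X, Y, Z) = 3*X**2 - 2*X*Y - X*Z + 3*Y**2 + Y*Z - Z**2

deg(f) = 2.
Substitute x = X/Z, y = Y/Z into f, then multiply by Z^2.
  monomial 3·x^2·y^0 ↦ 3·X^2·Y^0·Z^0.
  monomial -2·x^1·y^1 ↦ -2·X^1·Y^1·Z^0.
  monomial -1·x^1·y^0 ↦ -1·X^1·Y^0·Z^1.
  monomial 3·x^0·y^2 ↦ 3·X^0·Y^2·Z^0.
  monomial 1·x^0·y^1 ↦ 1·X^0·Y^1·Z^1.
  monomial -1·x^0·y^0 ↦ -1·X^0·Y^0·Z^2.
Collecting: F(X, Y, Z) = 3*X**2 - 2*X*Y - X*Z + 3*Y**2 + Y*Z - Z**2.


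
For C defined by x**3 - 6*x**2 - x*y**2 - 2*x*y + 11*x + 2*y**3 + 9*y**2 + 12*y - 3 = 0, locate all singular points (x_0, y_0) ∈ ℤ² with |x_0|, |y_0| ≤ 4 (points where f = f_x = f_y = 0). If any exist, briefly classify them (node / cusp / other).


Singular points: {(2, -1)}; classification: cusp.

Compute partial derivatives:
  f_x = 3*x**2 - 12*x - y**2 - 2*y + 11.
  f_y = -2*x*y - 2*x + 6*y**2 + 18*y + 12.
Scan x_0 ∈ {−4, ..., 4}. For each x_0, f_y(x_0, y) is a polynomial in y; find its integer roots y ∈ {−4, ..., 4}, then test f_x and f at those candidates.
  x = -4: f_y(-4, y) = 6*y**2 + 26*y + 20; vanishes at y ∈ {-1}. (-4, -1): f_x = 108 ≠ 0.
  x = -3: f_y(-3, y) = 6*y**2 + 24*y + 18; vanishes at y ∈ {-3, -1}. (-3, -3): f_x = 71 ≠ 0; (-3, -1): f_x = 75 ≠ 0.
  x = -2: f_y(-2, y) = 6*y**2 + 22*y + 16; vanishes at y ∈ {-1}. (-2, -1): f_x = 48 ≠ 0.
  x = -1: f_y(-1, y) = 6*y**2 + 20*y + 14; vanishes at y ∈ {-1}. (-1, -1): f_x = 27 ≠ 0.
  x = 0: f_y(0, y) = 6*y**2 + 18*y + 12; vanishes at y ∈ {-2, -1}. (0, -2): f_x = 11 ≠ 0; (0, -1): f_x = 12 ≠ 0.
  x = 1: f_y(1, y) = 6*y**2 + 16*y + 10; vanishes at y ∈ {-1}. (1, -1): f_x = 3 ≠ 0.
  x = 2: f_y(2, y) = 6*y**2 + 14*y + 8; vanishes at y ∈ {-1}. (2, -1): f_x = 0, f = 0 — SINGULAR.
  x = 3: f_y(3, y) = 6*y**2 + 12*y + 6; vanishes at y ∈ {-1}. (3, -1): f_x = 3 ≠ 0.
  x = 4: f_y(4, y) = 6*y**2 + 10*y + 4; vanishes at y ∈ {-1}. (4, -1): f_x = 12 ≠ 0.
Only singular point on the grid: (2, -1).
Classify: substitute x = 2 + u, y = -1 + v and expand: f = u**3 - u*v**2 + 2*v**3 + v**2.
No constant or linear terms (consistent with a singular point). Quadratic part: v**2. Cubic part: u**3 - u*v**2 + 2*v**3.
The quadratic part v**2 is a perfect square, so there is a single (double) tangent line v = 0, i.e. y = -1. Restricting the cubic part to that line (v = 0) leaves u**3 ≠ 0, so f is not divisible by v and the branch is v² ≈ -u**3 to lowest order — this is a cusp.
Classification: cusp.


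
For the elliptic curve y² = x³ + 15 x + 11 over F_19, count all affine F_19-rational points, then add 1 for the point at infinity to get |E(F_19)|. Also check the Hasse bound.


Affine points = {(0, 7), (0, 12), (2, 7), (2, 12), (3, 8), (3, 11), (8, 4), (8, 15), (9, 1), (9, 18), (11, 5), (11, 14), (12, 0), (13, 3), (13, 16), (14, 1), (14, 18), (15, 1), (15, 18), (17, 7), (17, 12)}; affine count = 21; |E(F_19)| = 22.

Discriminant check: Δ ∝ 4a³ + 27b² = 4·15³ + 27·11² = 4·3375 + 27·121 ≡ 9 (mod 19). Nonzero ⇒ E is nonsingular.
For each x ∈ F_19, compute rhs = x³ + 15·x + 11 mod 19, then count y ∈ F_19 with y² ≡ rhs.
  x = 0: rhs = 11, matching y values: 7, 12 (2 points).
  x = 1: rhs = 8, matching y values: none (0 points).
  x = 2: rhs = 11, matching y values: 7, 12 (2 points).
  x = 3: rhs = 7, matching y values: 8, 11 (2 points).
  x = 4: rhs = 2, matching y values: none (0 points).
  x = 5: rhs = 2, matching y values: none (0 points).
  x = 6: rhs = 13, matching y values: none (0 points).
  x = 7: rhs = 3, matching y values: none (0 points).
  x = 8: rhs = 16, matching y values: 4, 15 (2 points).
  x = 9: rhs = 1, matching y values: 1, 18 (2 points).
  x = 10: rhs = 2, matching y values: none (0 points).
  x = 11: rhs = 6, matching y values: 5, 14 (2 points).
  x = 12: rhs = 0, matching y values: 0 (1 points).
  x = 13: rhs = 9, matching y values: 3, 16 (2 points).
  x = 14: rhs = 1, matching y values: 1, 18 (2 points).
  x = 15: rhs = 1, matching y values: 1, 18 (2 points).
  x = 16: rhs = 15, matching y values: none (0 points).
  x = 17: rhs = 11, matching y values: 7, 12 (2 points).
  x = 18: rhs = 14, matching y values: none (0 points).
Total affine count: 21.
Full point count |E(F_19)| = 21 + 1 = 22.
Hasse bound: |22 − (19+1)| = |2| = 2 ≤ 2√19 ≈ 8.7178 ✓.


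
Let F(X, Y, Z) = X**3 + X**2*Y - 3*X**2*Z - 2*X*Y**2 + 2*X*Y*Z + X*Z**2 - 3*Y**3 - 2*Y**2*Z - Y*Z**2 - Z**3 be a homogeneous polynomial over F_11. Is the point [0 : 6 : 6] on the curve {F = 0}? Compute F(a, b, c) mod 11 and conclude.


F(0,6,6) ≡ 6 (mod 11); P is NOT on the curve.

Evaluate F(0, 6, 6) term-by-term (mod 11).
  X**3 ↦ 1·0·1·1 = 0
  X**2*Y ↦ 1·0·6·1 = 0
  -3*X**2*Z ↦ -3·0·1·6 = 0
  -2*X*Y**2 ↦ -2·0·36·1 = 0
  2*X*Y*Z ↦ 2·0·6·6 = 0
  X*Z**2 ↦ 1·0·1·36 = 0
  -3*Y**3 ↦ -3·1·216·1 = -648
  -2*Y**2*Z ↦ -2·1·36·6 = -432
  -Y*Z**2 ↦ -1·1·6·36 = -216
  -Z**3 ↦ -1·1·1·216 = -216
Sum: F(0, 6, 6) = (0) + (0) + (0) + (0) + (0) + (0) + (-648) + (-432) + (-216) + (-216) = -1512.
Reducing mod 11: -1512 ≡ 6 (mod 11).
Since F(a, b, c) ≡ 6 ≠ 0 (mod 11), P does NOT lie on the curve.


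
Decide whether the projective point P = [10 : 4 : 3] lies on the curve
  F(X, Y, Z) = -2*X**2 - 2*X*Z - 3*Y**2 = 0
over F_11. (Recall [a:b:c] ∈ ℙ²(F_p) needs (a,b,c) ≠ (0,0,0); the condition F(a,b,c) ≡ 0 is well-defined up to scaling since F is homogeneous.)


F(10,4,3) ≡ 0 (mod 11); P is on the curve.

Evaluate F(10, 4, 3) term-by-term (mod 11).
  -2*X**2 ↦ -2·100·1·1 = -200
  -2*X*Z ↦ -2·10·1·3 = -60
  -3*Y**2 ↦ -3·1·16·1 = -48
Sum: F(10, 4, 3) = (-200) + (-60) + (-48) = -308.
Reducing mod 11: -308 ≡ 0 (mod 11).
Since F(a, b, c) ≡ 0 (mod 11), P lies on the curve.


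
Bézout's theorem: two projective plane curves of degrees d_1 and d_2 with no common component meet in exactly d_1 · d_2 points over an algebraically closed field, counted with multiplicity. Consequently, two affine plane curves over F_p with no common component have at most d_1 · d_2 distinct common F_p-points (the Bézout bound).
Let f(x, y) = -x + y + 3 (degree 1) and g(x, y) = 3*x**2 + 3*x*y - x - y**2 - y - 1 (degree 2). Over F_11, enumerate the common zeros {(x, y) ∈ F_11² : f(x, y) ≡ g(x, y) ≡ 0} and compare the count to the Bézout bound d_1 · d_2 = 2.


Common zeros: {(6, 3)}; count = 1; Bézout bound = 2.

deg(f) = 1, deg(g) = 2, so Bézout bound = 2.
Scan x ∈ F_11. For each x, list the y ∈ F_11 with f(x, y) ≡ 0 and those with g(x, y) ≡ 0 (mod 11); the common zeros in that column are the intersection.
  x = 0: f ≡ 0 at y ∈ {8}; g ≡ 0 at y ∈ ∅; common: ∅.
  x = 1: f ≡ 0 at y ∈ {9}; g ≡ 0 at y ∈ ∅; common: ∅.
  x = 2: f ≡ 0 at y ∈ {10}; g ≡ 0 at y ∈ ∅; common: ∅.
  x = 3: f ≡ 0 at y ∈ {0}; g ≡ 0 at y ∈ ∅; common: ∅.
  x = 4: f ≡ 0 at y ∈ {1}; g ≡ 0 at y ∈ ∅; common: ∅.
  x = 5: f ≡ 0 at y ∈ {2}; g ≡ 0 at y ∈ ∅; common: ∅.
  x = 6: f ≡ 0 at y ∈ {3}; g ≡ 0 at y ∈ {3}; common: {3}.
  x = 7: f ≡ 0 at y ∈ {4}; g ≡ 0 at y ∈ ∅; common: ∅.
  x = 8: f ≡ 0 at y ∈ {5}; g ≡ 0 at y ∈ ∅; common: ∅.
  x = 9: f ≡ 0 at y ∈ {6}; g ≡ 0 at y ∈ ∅; common: ∅.
  x = 10: f ≡ 0 at y ∈ {7}; g ≡ 0 at y ∈ ∅; common: ∅.
Collecting: common zeros = {(6, 3)}, so the count is 1.
Comparison with the Bézout bound: 1 ≤ 2 = deg(f)·deg(g), as expected for curves with no common component (the affine F_11-count falls short of the bound because intersections may lie at infinity, over extension fields, or carry multiplicity).


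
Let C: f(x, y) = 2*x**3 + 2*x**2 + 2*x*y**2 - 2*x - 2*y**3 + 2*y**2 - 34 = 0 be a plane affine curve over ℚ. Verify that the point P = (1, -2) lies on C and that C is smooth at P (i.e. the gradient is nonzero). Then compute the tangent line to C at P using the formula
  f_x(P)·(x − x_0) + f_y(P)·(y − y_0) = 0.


Tangent line at P: 16*x - 40*y - 96 = 0.

Step 1: f(1, -2) = 0, so P lies on C.
Step 2: partial derivatives
  f_x(x, y) = 6*x**2 + 4*x + 2*y**2 - 2, f_y(x, y) = 4*x*y - 6*y**2 + 4*y.
  f_x(P) = 16, f_y(P) = -40 (gradient nonzero, so P is smooth).
Step 3: tangent line at P: 16·(x − 1) + -40·(y − -2) = 0.
Expanding: 16*x - 40*y - 96 = 0.


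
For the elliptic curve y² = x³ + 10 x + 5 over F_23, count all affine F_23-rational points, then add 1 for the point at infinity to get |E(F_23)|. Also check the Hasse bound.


Affine points = {(1, 4), (1, 19), (3, 4), (3, 19), (7, 2), (7, 21), (10, 1), (10, 22), (12, 6), (12, 17), (13, 3), (13, 20), (16, 11), (16, 12), (19, 4), (19, 19), (21, 0)}; affine count = 17; |E(F_23)| = 18.

Discriminant check: Δ ∝ 4a³ + 27b² = 4·10³ + 27·5² = 4·1000 + 27·25 ≡ 6 (mod 23). Nonzero ⇒ E is nonsingular.
For each x ∈ F_23, compute rhs = x³ + 10·x + 5 mod 23, then count y ∈ F_23 with y² ≡ rhs.
  x = 0: rhs = 5, matching y values: none (0 points).
  x = 1: rhs = 16, matching y values: 4, 19 (2 points).
  x = 2: rhs = 10, matching y values: none (0 points).
  x = 3: rhs = 16, matching y values: 4, 19 (2 points).
  x = 4: rhs = 17, matching y values: none (0 points).
  x = 5: rhs = 19, matching y values: none (0 points).
  x = 6: rhs = 5, matching y values: none (0 points).
  x = 7: rhs = 4, matching y values: 2, 21 (2 points).
  x = 8: rhs = 22, matching y values: none (0 points).
  x = 9: rhs = 19, matching y values: none (0 points).
  x = 10: rhs = 1, matching y values: 1, 22 (2 points).
  x = 11: rhs = 20, matching y values: none (0 points).
  x = 12: rhs = 13, matching y values: 6, 17 (2 points).
  x = 13: rhs = 9, matching y values: 3, 20 (2 points).
  x = 14: rhs = 14, matching y values: none (0 points).
  x = 15: rhs = 11, matching y values: none (0 points).
  x = 16: rhs = 6, matching y values: 11, 12 (2 points).
  x = 17: rhs = 5, matching y values: none (0 points).
  x = 18: rhs = 14, matching y values: none (0 points).
  x = 19: rhs = 16, matching y values: 4, 19 (2 points).
  x = 20: rhs = 17, matching y values: none (0 points).
  x = 21: rhs = 0, matching y values: 0 (1 points).
  x = 22: rhs = 17, matching y values: none (0 points).
Total affine count: 17.
Full point count |E(F_23)| = 17 + 1 = 18.
Hasse bound: |18 − (23+1)| = |-6| = 6 ≤ 2√23 ≈ 9.5917 ✓.


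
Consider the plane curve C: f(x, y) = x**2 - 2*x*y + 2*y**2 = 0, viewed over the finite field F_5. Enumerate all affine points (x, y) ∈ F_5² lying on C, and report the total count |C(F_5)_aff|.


Affine F_5-points: {(0, 0), (1, 2), (1, 4), (2, 3), (2, 4), (3, 1), (3, 2), (4, 1), (4, 3)}; count = 9.

For each of the 25 pairs (x, y) ∈ F_5², evaluate f(x, y) mod 5. Record the zeros.
  x = 0: [0↦0, 1↦2, 2↦3, 3↦3, 4↦2]  zeros at y ∈ {0}
  x = 1: [0↦1, 1↦1, 2↦0, 3↦3, 4↦0]  zeros at y ∈ {2, 4}
  x = 2: [0↦4, 1↦2, 2↦4, 3↦0, 4↦0]  zeros at y ∈ {3, 4}
  x = 3: [0↦4, 1↦0, 2↦0, 3↦4, 4↦2]  zeros at y ∈ {1, 2}
  x = 4: [0↦1, 1↦0, 2↦3, 3↦0, 4↦1]  zeros at y ∈ {1, 3}
Collecting zeros: affine points = {(0, 0), (1, 2), (1, 4), (2, 3), (2, 4), (3, 1), (3, 2), (4, 1), (4, 3)}.
Total count |C(F_5)_aff| = 9.


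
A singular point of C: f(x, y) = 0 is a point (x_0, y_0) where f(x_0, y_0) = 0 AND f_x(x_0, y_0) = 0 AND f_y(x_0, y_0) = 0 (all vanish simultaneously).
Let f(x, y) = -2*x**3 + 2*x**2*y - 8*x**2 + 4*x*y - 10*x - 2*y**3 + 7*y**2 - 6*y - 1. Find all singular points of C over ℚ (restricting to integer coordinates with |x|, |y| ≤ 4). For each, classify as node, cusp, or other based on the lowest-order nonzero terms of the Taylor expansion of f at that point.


Singular points: {(-1, 1)}; classification: cusp.

Compute partial derivatives:
  f_x = -6*x**2 + 4*x*y - 16*x + 4*y - 10.
  f_y = 2*x**2 + 4*x - 6*y**2 + 14*y - 6.
Scan x_0 ∈ {−4, ..., 4}. For each x_0, f_y(x_0, y) is a polynomial in y; find its integer roots y ∈ {−4, ..., 4}, then test f_x and f at those candidates.
  x = -4: f_y(-4, y) = -6*y**2 + 14*y + 10; no integer root y with |y| ≤ 4.
  x = -3: f_y(-3, y) = -6*y**2 + 14*y; vanishes at y ∈ {0}. (-3, 0): f_x = -16 ≠ 0.
  x = -2: f_y(-2, y) = -6*y**2 + 14*y - 6; no integer root y with |y| ≤ 4.
  x = -1: f_y(-1, y) = -6*y**2 + 14*y - 8; vanishes at y ∈ {1}. (-1, 1): f_x = 0, f = 0 — SINGULAR.
  x = 0: f_y(0, y) = -6*y**2 + 14*y - 6; no integer root y with |y| ≤ 4.
  x = 1: f_y(1, y) = -6*y**2 + 14*y; vanishes at y ∈ {0}. (1, 0): f_x = -32 ≠ 0.
  x = 2: f_y(2, y) = -6*y**2 + 14*y + 10; no integer root y with |y| ≤ 4.
  x = 3: f_y(3, y) = -6*y**2 + 14*y + 24; no integer root y with |y| ≤ 4.
  x = 4: f_y(4, y) = -6*y**2 + 14*y + 42; no integer root y with |y| ≤ 4.
Only singular point on the grid: (-1, 1).
Classify: substitute x = -1 + u, y = 1 + v and expand: f = -2*u**3 + 2*u**2*v - 2*v**3 + v**2.
No constant or linear terms (consistent with a singular point). Quadratic part: v**2. Cubic part: -2*u**3 + 2*u**2*v - 2*v**3.
The quadratic part v**2 is a perfect square, so there is a single (double) tangent line v = 0, i.e. y = 1. Restricting the cubic part to that line (v = 0) leaves -2*u**3 ≠ 0, so f is not divisible by v and the branch is v² ≈ 2*u**3 to lowest order — this is a cusp.
Classification: cusp.


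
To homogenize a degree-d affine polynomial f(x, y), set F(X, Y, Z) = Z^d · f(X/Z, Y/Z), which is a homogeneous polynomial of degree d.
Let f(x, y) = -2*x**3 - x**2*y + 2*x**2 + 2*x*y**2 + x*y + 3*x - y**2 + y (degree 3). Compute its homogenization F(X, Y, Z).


F(X, Y, Z) = -2*X**3 - X**2*Y + 2*X**2*Z + 2*X*Y**2 + X*Y*Z + 3*X*Z**2 - Y**2*Z + Y*Z**2

deg(f) = 3.
Substitute x = X/Z, y = Y/Z into f, then multiply by Z^3.
  monomial -2·x^3·y^0 ↦ -2·X^3·Y^0·Z^0.
  monomial -1·x^2·y^1 ↦ -1·X^2·Y^1·Z^0.
  monomial 2·x^2·y^0 ↦ 2·X^2·Y^0·Z^1.
  monomial 2·x^1·y^2 ↦ 2·X^1·Y^2·Z^0.
  monomial 1·x^1·y^1 ↦ 1·X^1·Y^1·Z^1.
  monomial 3·x^1·y^0 ↦ 3·X^1·Y^0·Z^2.
  monomial -1·x^0·y^2 ↦ -1·X^0·Y^2·Z^1.
  monomial 1·x^0·y^1 ↦ 1·X^0·Y^1·Z^2.
Collecting: F(X, Y, Z) = -2*X**3 - X**2*Y + 2*X**2*Z + 2*X*Y**2 + X*Y*Z + 3*X*Z**2 - Y**2*Z + Y*Z**2.


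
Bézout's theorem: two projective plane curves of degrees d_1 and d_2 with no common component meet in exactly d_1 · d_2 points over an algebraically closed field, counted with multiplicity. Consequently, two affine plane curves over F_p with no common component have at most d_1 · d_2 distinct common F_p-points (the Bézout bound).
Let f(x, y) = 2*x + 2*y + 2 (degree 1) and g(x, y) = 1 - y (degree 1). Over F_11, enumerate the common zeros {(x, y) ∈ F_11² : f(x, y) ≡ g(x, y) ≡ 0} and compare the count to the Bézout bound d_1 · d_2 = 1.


Common zeros: {(9, 1)}; count = 1; Bézout bound = 1.

deg(f) = 1, deg(g) = 1, so Bézout bound = 1.
Scan x ∈ F_11. For each x, list the y ∈ F_11 with f(x, y) ≡ 0 and those with g(x, y) ≡ 0 (mod 11); the common zeros in that column are the intersection.
  x = 0: f ≡ 0 at y ∈ {10}; g ≡ 0 at y ∈ {1}; common: ∅.
  x = 1: f ≡ 0 at y ∈ {9}; g ≡ 0 at y ∈ {1}; common: ∅.
  x = 2: f ≡ 0 at y ∈ {8}; g ≡ 0 at y ∈ {1}; common: ∅.
  x = 3: f ≡ 0 at y ∈ {7}; g ≡ 0 at y ∈ {1}; common: ∅.
  x = 4: f ≡ 0 at y ∈ {6}; g ≡ 0 at y ∈ {1}; common: ∅.
  x = 5: f ≡ 0 at y ∈ {5}; g ≡ 0 at y ∈ {1}; common: ∅.
  x = 6: f ≡ 0 at y ∈ {4}; g ≡ 0 at y ∈ {1}; common: ∅.
  x = 7: f ≡ 0 at y ∈ {3}; g ≡ 0 at y ∈ {1}; common: ∅.
  x = 8: f ≡ 0 at y ∈ {2}; g ≡ 0 at y ∈ {1}; common: ∅.
  x = 9: f ≡ 0 at y ∈ {1}; g ≡ 0 at y ∈ {1}; common: {1}.
  x = 10: f ≡ 0 at y ∈ {0}; g ≡ 0 at y ∈ {1}; common: ∅.
Collecting: common zeros = {(9, 1)}, so the count is 1.
Comparison with the Bézout bound: 1 ≤ 1 = deg(f)·deg(g), as expected for curves with no common component (the bound is attained).


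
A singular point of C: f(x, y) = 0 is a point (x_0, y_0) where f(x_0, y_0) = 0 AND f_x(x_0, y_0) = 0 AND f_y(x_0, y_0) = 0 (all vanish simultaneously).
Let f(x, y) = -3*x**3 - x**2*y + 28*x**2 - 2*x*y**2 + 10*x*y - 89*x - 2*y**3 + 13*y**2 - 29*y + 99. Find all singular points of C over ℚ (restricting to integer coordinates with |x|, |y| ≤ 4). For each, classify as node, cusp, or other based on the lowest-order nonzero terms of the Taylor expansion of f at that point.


Singular points: {(3, 1)}; classification: cusp.

Compute partial derivatives:
  f_x = -9*x**2 - 2*x*y + 56*x - 2*y**2 + 10*y - 89.
  f_y = -x**2 - 4*x*y + 10*x - 6*y**2 + 26*y - 29.
Scan x_0 ∈ {−4, ..., 4}. For each x_0, f_y(x_0, y) is a polynomial in y; find its integer roots y ∈ {−4, ..., 4}, then test f_x and f at those candidates.
  x = -4: f_y(-4, y) = -6*y**2 + 42*y - 85; no integer root y with |y| ≤ 4.
  x = -3: f_y(-3, y) = -6*y**2 + 38*y - 68; no integer root y with |y| ≤ 4.
  x = -2: f_y(-2, y) = -6*y**2 + 34*y - 53; no integer root y with |y| ≤ 4.
  x = -1: f_y(-1, y) = -6*y**2 + 30*y - 40; no integer root y with |y| ≤ 4.
  x = 0: f_y(0, y) = -6*y**2 + 26*y - 29; no integer root y with |y| ≤ 4.
  x = 1: f_y(1, y) = -6*y**2 + 22*y - 20; vanishes at y ∈ {2}. (1, 2): f_x = -34 ≠ 0.
  x = 2: f_y(2, y) = -6*y**2 + 18*y - 13; no integer root y with |y| ≤ 4.
  x = 3: f_y(3, y) = -6*y**2 + 14*y - 8; vanishes at y ∈ {1}. (3, 1): f_x = 0, f = 0 — SINGULAR.
  x = 4: f_y(4, y) = -6*y**2 + 10*y - 5; no integer root y with |y| ≤ 4.
Only singular point on the grid: (3, 1).
Classify: substitute x = 3 + u, y = 1 + v and expand: f = -3*u**3 - u**2*v - 2*u*v**2 - 2*v**3 + v**2.
No constant or linear terms (consistent with a singular point). Quadratic part: v**2. Cubic part: -3*u**3 - u**2*v - 2*u*v**2 - 2*v**3.
The quadratic part v**2 is a perfect square, so there is a single (double) tangent line v = 0, i.e. y = 1. Restricting the cubic part to that line (v = 0) leaves -3*u**3 ≠ 0, so f is not divisible by v and the branch is v² ≈ 3*u**3 to lowest order — this is a cusp.
Classification: cusp.


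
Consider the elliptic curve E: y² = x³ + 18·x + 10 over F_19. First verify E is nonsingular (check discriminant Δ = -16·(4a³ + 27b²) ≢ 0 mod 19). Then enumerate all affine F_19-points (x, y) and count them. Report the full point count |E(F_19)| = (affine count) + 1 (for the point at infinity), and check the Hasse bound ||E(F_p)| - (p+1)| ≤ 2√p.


Affine points = {(2, 4), (2, 15), (5, 4), (5, 15), (6, 7), (6, 12), (7, 2), (7, 17), (8, 1), (8, 18), (11, 0), (12, 4), (12, 15), (13, 3), (13, 16), (14, 2), (14, 17), (15, 8), (15, 11), (16, 9), (16, 10), (17, 2), (17, 17)}; affine count = 23; |E(F_19)| = 24.

Discriminant check: Δ ∝ 4a³ + 27b² = 4·18³ + 27·10² = 4·5832 + 27·100 ≡ 17 (mod 19). Nonzero ⇒ E is nonsingular.
For each x ∈ F_19, compute rhs = x³ + 18·x + 10 mod 19, then count y ∈ F_19 with y² ≡ rhs.
  x = 0: rhs = 10, matching y values: none (0 points).
  x = 1: rhs = 10, matching y values: none (0 points).
  x = 2: rhs = 16, matching y values: 4, 15 (2 points).
  x = 3: rhs = 15, matching y values: none (0 points).
  x = 4: rhs = 13, matching y values: none (0 points).
  x = 5: rhs = 16, matching y values: 4, 15 (2 points).
  x = 6: rhs = 11, matching y values: 7, 12 (2 points).
  x = 7: rhs = 4, matching y values: 2, 17 (2 points).
  x = 8: rhs = 1, matching y values: 1, 18 (2 points).
  x = 9: rhs = 8, matching y values: none (0 points).
  x = 10: rhs = 12, matching y values: none (0 points).
  x = 11: rhs = 0, matching y values: 0 (1 points).
  x = 12: rhs = 16, matching y values: 4, 15 (2 points).
  x = 13: rhs = 9, matching y values: 3, 16 (2 points).
  x = 14: rhs = 4, matching y values: 2, 17 (2 points).
  x = 15: rhs = 7, matching y values: 8, 11 (2 points).
  x = 16: rhs = 5, matching y values: 9, 10 (2 points).
  x = 17: rhs = 4, matching y values: 2, 17 (2 points).
  x = 18: rhs = 10, matching y values: none (0 points).
Total affine count: 23.
Full point count |E(F_19)| = 23 + 1 = 24.
Hasse bound: |24 − (19+1)| = |4| = 4 ≤ 2√19 ≈ 8.7178 ✓.


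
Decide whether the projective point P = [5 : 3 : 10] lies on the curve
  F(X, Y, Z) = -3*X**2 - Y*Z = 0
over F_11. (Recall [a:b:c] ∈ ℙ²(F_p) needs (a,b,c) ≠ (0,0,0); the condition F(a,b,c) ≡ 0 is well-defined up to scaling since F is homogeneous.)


F(5,3,10) ≡ 5 (mod 11); P is NOT on the curve.

Evaluate F(5, 3, 10) term-by-term (mod 11).
  -3*X**2 ↦ -3·25·1·1 = -75
  -Y*Z ↦ -1·1·3·10 = -30
Sum: F(5, 3, 10) = (-75) + (-30) = -105.
Reducing mod 11: -105 ≡ 5 (mod 11).
Since F(a, b, c) ≡ 5 ≠ 0 (mod 11), P does NOT lie on the curve.


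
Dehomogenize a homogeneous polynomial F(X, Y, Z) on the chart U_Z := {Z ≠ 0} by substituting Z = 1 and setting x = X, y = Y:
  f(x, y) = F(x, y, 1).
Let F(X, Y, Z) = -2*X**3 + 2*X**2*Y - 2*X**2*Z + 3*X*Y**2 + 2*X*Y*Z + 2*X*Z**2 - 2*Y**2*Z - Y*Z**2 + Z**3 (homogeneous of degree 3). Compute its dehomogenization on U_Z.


f(x, y) = -2*x**3 + 2*x**2*y - 2*x**2 + 3*x*y**2 + 2*x*y + 2*x - 2*y**2 - y + 1

On U_Z we set Z = 1. Each monomial c·X^i·Y^j·Z^k in F becomes c·x^i·y^j·1^k = c·x^i·y^j.
Substituting Z = 1: F(X, Y, 1) = -2*x**3 + 2*x**2*y - 2*x**2 + 3*x*y**2 + 2*x*y + 2*x - 2*y**2 - y + 1.
Note: deg(f) ≤ deg(F) = 3; strict inequality happens when F is divisible by Z (lost terms).


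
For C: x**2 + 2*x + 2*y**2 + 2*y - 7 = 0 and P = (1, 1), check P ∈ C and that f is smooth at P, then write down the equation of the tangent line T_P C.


Tangent line at P: 4*x + 6*y - 10 = 0.

Step 1: f(1, 1) = 0, so P lies on C.
Step 2: partial derivatives
  f_x(x, y) = 2*x + 2, f_y(x, y) = 4*y + 2.
  f_x(P) = 4, f_y(P) = 6 (gradient nonzero, so P is smooth).
Step 3: tangent line at P: 4·(x − 1) + 6·(y − 1) = 0.
Expanding: 4*x + 6*y - 10 = 0.


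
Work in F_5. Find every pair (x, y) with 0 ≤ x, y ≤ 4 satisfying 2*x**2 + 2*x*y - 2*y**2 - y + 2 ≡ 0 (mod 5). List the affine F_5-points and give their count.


Affine F_5-points: {(2, 0), (2, 4), (3, 0), (4, 2), (4, 4)}; count = 5.

For each of the 25 pairs (x, y) ∈ F_5², evaluate f(x, y) mod 5. Record the zeros.
  x = 0: [0↦2, 1↦4, 2↦2, 3↦1, 4↦1]  zeros at y ∈ ∅
  x = 1: [0↦4, 1↦3, 2↦3, 3↦4, 4↦1]  zeros at y ∈ ∅
  x = 2: [0↦0, 1↦1, 2↦3, 3↦1, 4↦0]  zeros at y ∈ {0, 4}
  x = 3: [0↦0, 1↦3, 2↦2, 3↦2, 4↦3]  zeros at y ∈ {0}
  x = 4: [0↦4, 1↦4, 2↦0, 3↦2, 4↦0]  zeros at y ∈ {2, 4}
Collecting zeros: affine points = {(2, 0), (2, 4), (3, 0), (4, 2), (4, 4)}.
Total count |C(F_5)_aff| = 5.


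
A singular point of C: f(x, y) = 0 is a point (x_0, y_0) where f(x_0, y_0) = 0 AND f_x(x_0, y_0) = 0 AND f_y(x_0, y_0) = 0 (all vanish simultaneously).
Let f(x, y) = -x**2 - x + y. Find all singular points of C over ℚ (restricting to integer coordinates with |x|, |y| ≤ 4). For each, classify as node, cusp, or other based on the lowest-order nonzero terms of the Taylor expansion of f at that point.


No singular points in the scanned grid; C is smooth there.

Compute partial derivatives:
  f_x = -2*x - 1.
  f_y = 1.
f_y = 1 is a nonzero constant, so f_y never vanishes: no point (x, y) can satisfy f = f_x = f_y = 0. In particular no (x, y) ∈ {−4, ..., 4}² is singular; the curve is smooth.


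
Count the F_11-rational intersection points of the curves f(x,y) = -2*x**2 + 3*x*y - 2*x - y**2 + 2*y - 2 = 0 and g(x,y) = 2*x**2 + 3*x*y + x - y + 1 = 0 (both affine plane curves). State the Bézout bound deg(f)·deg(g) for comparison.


Common zeros: {(9, 1), (10, 6)}; count = 2; Bézout bound = 4.

deg(f) = 2, deg(g) = 2, so Bézout bound = 4.
Scan x ∈ F_11. For each x, list the y ∈ F_11 with f(x, y) ≡ 0 and those with g(x, y) ≡ 0 (mod 11); the common zeros in that column are the intersection.
  x = 0: f ≡ 0 at y ∈ ∅; g ≡ 0 at y ∈ {1}; common: ∅.
  x = 1: f ≡ 0 at y ∈ {2, 3}; g ≡ 0 at y ∈ {9}; common: ∅.
  x = 2: f ≡ 0 at y ∈ ∅; g ≡ 0 at y ∈ {0}; common: ∅.
  x = 3: f ≡ 0 at y ∈ ∅; g ≡ 0 at y ∈ {0}; common: ∅.
  x = 4: f ≡ 0 at y ∈ ∅; g ≡ 0 at y ∈ ∅; common: ∅.
  x = 5: f ≡ 0 at y ∈ ∅; g ≡ 0 at y ∈ {7}; common: ∅.
  x = 6: f ≡ 0 at y ∈ {4, 5}; g ≡ 0 at y ∈ {7}; common: ∅.
  x = 7: f ≡ 0 at y ∈ ∅; g ≡ 0 at y ∈ {9}; common: ∅.
  x = 8: f ≡ 0 at y ∈ {1, 3}; g ≡ 0 at y ∈ {6}; common: ∅.
  x = 9: f ≡ 0 at y ∈ {1, 6}; g ≡ 0 at y ∈ {1}; common: {1}.
  x = 10: f ≡ 0 at y ∈ {4, 6}; g ≡ 0 at y ∈ {6}; common: {6}.
Collecting: common zeros = {(9, 1), (10, 6)}, so the count is 2.
Comparison with the Bézout bound: 2 ≤ 4 = deg(f)·deg(g), as expected for curves with no common component (the affine F_11-count falls short of the bound because intersections may lie at infinity, over extension fields, or carry multiplicity).


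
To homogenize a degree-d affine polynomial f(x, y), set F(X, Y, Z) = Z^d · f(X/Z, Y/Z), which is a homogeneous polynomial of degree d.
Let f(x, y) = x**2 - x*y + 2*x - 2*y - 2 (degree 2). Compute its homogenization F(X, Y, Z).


F(X, Y, Z) = X**2 - X*Y + 2*X*Z - 2*Y*Z - 2*Z**2

deg(f) = 2.
Substitute x = X/Z, y = Y/Z into f, then multiply by Z^2.
  monomial 1·x^2·y^0 ↦ 1·X^2·Y^0·Z^0.
  monomial -1·x^1·y^1 ↦ -1·X^1·Y^1·Z^0.
  monomial 2·x^1·y^0 ↦ 2·X^1·Y^0·Z^1.
  monomial -2·x^0·y^1 ↦ -2·X^0·Y^1·Z^1.
  monomial -2·x^0·y^0 ↦ -2·X^0·Y^0·Z^2.
Collecting: F(X, Y, Z) = X**2 - X*Y + 2*X*Z - 2*Y*Z - 2*Z**2.


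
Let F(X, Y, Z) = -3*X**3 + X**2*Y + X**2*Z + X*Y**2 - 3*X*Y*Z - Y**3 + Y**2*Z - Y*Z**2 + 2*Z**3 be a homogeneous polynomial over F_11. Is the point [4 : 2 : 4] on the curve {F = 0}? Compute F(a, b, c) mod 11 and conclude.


F(4,2,4) ≡ 5 (mod 11); P is NOT on the curve.

Evaluate F(4, 2, 4) term-by-term (mod 11).
  -3*X**3 ↦ -3·64·1·1 = -192
  X**2*Y ↦ 1·16·2·1 = 32
  X**2*Z ↦ 1·16·1·4 = 64
  X*Y**2 ↦ 1·4·4·1 = 16
  -3*X*Y*Z ↦ -3·4·2·4 = -96
  -Y**3 ↦ -1·1·8·1 = -8
  Y**2*Z ↦ 1·1·4·4 = 16
  -Y*Z**2 ↦ -1·1·2·16 = -32
  2*Z**3 ↦ 2·1·1·64 = 128
Sum: F(4, 2, 4) = (-192) + (32) + (64) + (16) + (-96) + (-8) + (16) + (-32) + (128) = -72.
Reducing mod 11: -72 ≡ 5 (mod 11).
Since F(a, b, c) ≡ 5 ≠ 0 (mod 11), P does NOT lie on the curve.


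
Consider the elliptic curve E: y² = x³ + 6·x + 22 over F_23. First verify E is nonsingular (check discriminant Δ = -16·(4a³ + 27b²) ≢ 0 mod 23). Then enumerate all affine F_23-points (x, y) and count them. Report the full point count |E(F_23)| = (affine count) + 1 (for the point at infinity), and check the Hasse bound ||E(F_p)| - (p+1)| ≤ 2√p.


Affine points = {(1, 11), (1, 12), (4, 8), (4, 15), (5, 4), (5, 19), (7, 4), (7, 19), (9, 0), (10, 1), (10, 22), (11, 4), (11, 19), (17, 0), (19, 7), (19, 16), (20, 0), (21, 5), (21, 18)}; affine count = 19; |E(F_23)| = 20.

Discriminant check: Δ ∝ 4a³ + 27b² = 4·6³ + 27·22² = 4·216 + 27·484 ≡ 17 (mod 23). Nonzero ⇒ E is nonsingular.
For each x ∈ F_23, compute rhs = x³ + 6·x + 22 mod 23, then count y ∈ F_23 with y² ≡ rhs.
  x = 0: rhs = 22, matching y values: none (0 points).
  x = 1: rhs = 6, matching y values: 11, 12 (2 points).
  x = 2: rhs = 19, matching y values: none (0 points).
  x = 3: rhs = 21, matching y values: none (0 points).
  x = 4: rhs = 18, matching y values: 8, 15 (2 points).
  x = 5: rhs = 16, matching y values: 4, 19 (2 points).
  x = 6: rhs = 21, matching y values: none (0 points).
  x = 7: rhs = 16, matching y values: 4, 19 (2 points).
  x = 8: rhs = 7, matching y values: none (0 points).
  x = 9: rhs = 0, matching y values: 0 (1 points).
  x = 10: rhs = 1, matching y values: 1, 22 (2 points).
  x = 11: rhs = 16, matching y values: 4, 19 (2 points).
  x = 12: rhs = 5, matching y values: none (0 points).
  x = 13: rhs = 20, matching y values: none (0 points).
  x = 14: rhs = 21, matching y values: none (0 points).
  x = 15: rhs = 14, matching y values: none (0 points).
  x = 16: rhs = 5, matching y values: none (0 points).
  x = 17: rhs = 0, matching y values: 0 (1 points).
  x = 18: rhs = 5, matching y values: none (0 points).
  x = 19: rhs = 3, matching y values: 7, 16 (2 points).
  x = 20: rhs = 0, matching y values: 0 (1 points).
  x = 21: rhs = 2, matching y values: 5, 18 (2 points).
  x = 22: rhs = 15, matching y values: none (0 points).
Total affine count: 19.
Full point count |E(F_23)| = 19 + 1 = 20.
Hasse bound: |20 − (23+1)| = |-4| = 4 ≤ 2√23 ≈ 9.5917 ✓.


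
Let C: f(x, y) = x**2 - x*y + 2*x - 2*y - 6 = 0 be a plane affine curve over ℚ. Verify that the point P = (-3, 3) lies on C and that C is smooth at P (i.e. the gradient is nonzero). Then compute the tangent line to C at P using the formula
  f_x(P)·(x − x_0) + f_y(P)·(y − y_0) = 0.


Tangent line at P: -7*x + y - 24 = 0.

Step 1: f(-3, 3) = 0, so P lies on C.
Step 2: partial derivatives
  f_x(x, y) = 2*x - y + 2, f_y(x, y) = -x - 2.
  f_x(P) = -7, f_y(P) = 1 (gradient nonzero, so P is smooth).
Step 3: tangent line at P: -7·(x − -3) + 1·(y − 3) = 0.
Expanding: -7*x + y - 24 = 0.


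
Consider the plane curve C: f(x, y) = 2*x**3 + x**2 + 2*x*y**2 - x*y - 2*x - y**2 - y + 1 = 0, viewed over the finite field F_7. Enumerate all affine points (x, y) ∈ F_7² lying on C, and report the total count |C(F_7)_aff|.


Affine F_7-points: {(2, 3), (2, 5), (3, 2), (3, 3), (4, 5), (5, 0), (5, 3)}; count = 7.

For each of the 49 pairs (x, y) ∈ F_7², evaluate f(x, y) mod 7. Record the zeros.
  x = 0: [0↦1, 1↦6, 2↦2, 3↦3, 4↦2, 5↦6, 6↦1]  zeros at y ∈ ∅
  x = 1: [0↦2, 1↦1, 2↦2, 3↦5, 4↦3, 5↦3, 6↦5]  zeros at y ∈ ∅
  x = 2: [0↦3, 1↦3, 2↦2, 3↦0, 4↦4, 5↦0, 6↦2]  zeros at y ∈ {3, 5}
  x = 3: [0↦2, 1↦3, 2↦0, 3↦0, 4↦3, 5↦2, 6↦4]  zeros at y ∈ {2, 3}
  x = 4: [0↦4, 1↦6, 2↦1, 3↦3, 4↦5, 5↦0, 6↦2]  zeros at y ∈ {5}
  x = 5: [0↦0, 1↦3, 2↦3, 3↦0, 4↦1, 5↦6, 6↦1]  zeros at y ∈ {0, 3}
  x = 6: [0↦2, 1↦6, 2↦4, 3↦3, 4↦3, 5↦4, 6↦6]  zeros at y ∈ ∅
Collecting zeros: affine points = {(2, 3), (2, 5), (3, 2), (3, 3), (4, 5), (5, 0), (5, 3)}.
Total count |C(F_7)_aff| = 7.


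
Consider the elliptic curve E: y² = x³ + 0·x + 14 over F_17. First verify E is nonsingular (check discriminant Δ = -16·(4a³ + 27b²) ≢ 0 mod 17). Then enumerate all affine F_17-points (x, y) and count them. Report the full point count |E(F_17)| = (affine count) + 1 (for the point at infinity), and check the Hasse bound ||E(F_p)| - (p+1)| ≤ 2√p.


Affine points = {(1, 7), (1, 10), (6, 3), (6, 14), (7, 0), (8, 4), (8, 13), (11, 6), (11, 11), (12, 5), (12, 12), (13, 1), (13, 16), (14, 2), (14, 15), (16, 8), (16, 9)}; affine count = 17; |E(F_17)| = 18.

Discriminant check: Δ ∝ 4a³ + 27b² = 4·0³ + 27·14² = 4·0 + 27·196 ≡ 5 (mod 17). Nonzero ⇒ E is nonsingular.
For each x ∈ F_17, compute rhs = x³ + 0·x + 14 mod 17, then count y ∈ F_17 with y² ≡ rhs.
  x = 0: rhs = 14, matching y values: none (0 points).
  x = 1: rhs = 15, matching y values: 7, 10 (2 points).
  x = 2: rhs = 5, matching y values: none (0 points).
  x = 3: rhs = 7, matching y values: none (0 points).
  x = 4: rhs = 10, matching y values: none (0 points).
  x = 5: rhs = 3, matching y values: none (0 points).
  x = 6: rhs = 9, matching y values: 3, 14 (2 points).
  x = 7: rhs = 0, matching y values: 0 (1 points).
  x = 8: rhs = 16, matching y values: 4, 13 (2 points).
  x = 9: rhs = 12, matching y values: none (0 points).
  x = 10: rhs = 11, matching y values: none (0 points).
  x = 11: rhs = 2, matching y values: 6, 11 (2 points).
  x = 12: rhs = 8, matching y values: 5, 12 (2 points).
  x = 13: rhs = 1, matching y values: 1, 16 (2 points).
  x = 14: rhs = 4, matching y values: 2, 15 (2 points).
  x = 15: rhs = 6, matching y values: none (0 points).
  x = 16: rhs = 13, matching y values: 8, 9 (2 points).
Total affine count: 17.
Full point count |E(F_17)| = 17 + 1 = 18.
Hasse bound: |18 − (17+1)| = |0| = 0 ≤ 2√17 ≈ 8.2462 ✓.


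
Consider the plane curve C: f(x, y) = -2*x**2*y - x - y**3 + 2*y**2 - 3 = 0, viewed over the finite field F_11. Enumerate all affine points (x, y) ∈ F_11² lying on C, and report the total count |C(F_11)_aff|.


Affine F_11-points: {(0, 10), (1, 4), (3, 4), (4, 5), (5, 8), (6, 10), (8, 0), (8, 5), (8, 8)}; count = 9.

For each of the 121 pairs (x, y) ∈ F_11², evaluate f(x, y) mod 11. Record the zeros.
  x = 0: [0↦8, 1↦9, 2↦8, 3↦10, 4↦9, 5↦10, 6↦7, 7↦5, 8↦9, 9↦2, 10↦0]  zeros at y ∈ {10}
  x = 1: [0↦7, 1↦6, 2↦3, 3↦3, 4↦0, 5↦10, 6↦5, 7↦1, 8↦3, 9↦5, 10↦1]  zeros at y ∈ {4}
  x = 2: [0↦6, 1↦10, 2↦1, 3↦6, 4↦8, 5↦1, 6↦1, 7↦2, 8↦9, 9↦5, 10↦6]  zeros at y ∈ ∅
  x = 3: [0↦5, 1↦10, 2↦2, 3↦8, 4↦0, 5↦5, 6↦6, 7↦8, 8↦5, 9↦2, 10↦4]  zeros at y ∈ {4}
  x = 4: [0↦4, 1↦6, 2↦6, 3↦9, 4↦9, 5↦0, 6↦9, 7↦8, 8↦2, 9↦7, 10↦6]  zeros at y ∈ {5}
  x = 5: [0↦3, 1↦9, 2↦2, 3↦9, 4↦2, 5↦8, 6↦10, 7↦2, 8↦0, 9↦9, 10↦1]  zeros at y ∈ {8}
  x = 6: [0↦2, 1↦8, 2↦1, 3↦8, 4↦1, 5↦7, 6↦9, 7↦1, 8↦10, 9↦8, 10↦0]  zeros at y ∈ {10}
  x = 7: [0↦1, 1↦3, 2↦3, 3↦6, 4↦6, 5↦8, 6↦6, 7↦5, 8↦10, 9↦4, 10↦3]  zeros at y ∈ ∅
  x = 8: [0↦0, 1↦5, 2↦8, 3↦3, 4↦6, 5↦0, 6↦1, 7↦3, 8↦0, 9↦8, 10↦10]  zeros at y ∈ {0, 5, 8}
  x = 9: [0↦10, 1↦3, 2↦5, 3↦10, 4↦1, 5↦5, 6↦5, 7↦6, 8↦2, 9↦9, 10↦10]  zeros at y ∈ ∅
  x = 10: [0↦9, 1↦8, 2↦5, 3↦5, 4↦2, 5↦1, 6↦7, 7↦3, 8↦5, 9↦7, 10↦3]  zeros at y ∈ ∅
Collecting zeros: affine points = {(0, 10), (1, 4), (3, 4), (4, 5), (5, 8), (6, 10), (8, 0), (8, 5), (8, 8)}.
Total count |C(F_11)_aff| = 9.


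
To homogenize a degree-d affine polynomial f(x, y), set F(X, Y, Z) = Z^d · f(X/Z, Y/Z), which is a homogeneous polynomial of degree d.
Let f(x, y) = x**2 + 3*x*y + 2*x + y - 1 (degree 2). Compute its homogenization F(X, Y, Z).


F(X, Y, Z) = X**2 + 3*X*Y + 2*X*Z + Y*Z - Z**2

deg(f) = 2.
Substitute x = X/Z, y = Y/Z into f, then multiply by Z^2.
  monomial 1·x^2·y^0 ↦ 1·X^2·Y^0·Z^0.
  monomial 3·x^1·y^1 ↦ 3·X^1·Y^1·Z^0.
  monomial 2·x^1·y^0 ↦ 2·X^1·Y^0·Z^1.
  monomial 1·x^0·y^1 ↦ 1·X^0·Y^1·Z^1.
  monomial -1·x^0·y^0 ↦ -1·X^0·Y^0·Z^2.
Collecting: F(X, Y, Z) = X**2 + 3*X*Y + 2*X*Z + Y*Z - Z**2.


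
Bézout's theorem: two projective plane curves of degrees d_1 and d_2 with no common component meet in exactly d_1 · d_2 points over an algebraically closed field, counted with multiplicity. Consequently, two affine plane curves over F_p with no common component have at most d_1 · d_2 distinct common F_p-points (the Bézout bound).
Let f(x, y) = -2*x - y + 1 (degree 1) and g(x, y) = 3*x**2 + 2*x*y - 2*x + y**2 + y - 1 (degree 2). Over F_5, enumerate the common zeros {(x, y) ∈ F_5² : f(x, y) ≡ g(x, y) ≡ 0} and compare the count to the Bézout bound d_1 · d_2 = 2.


Common zeros: {(3, 0), (4, 3)}; count = 2; Bézout bound = 2.

deg(f) = 1, deg(g) = 2, so Bézout bound = 2.
Scan x ∈ F_5. For each x, list the y ∈ F_5 with f(x, y) ≡ 0 and those with g(x, y) ≡ 0 (mod 5); the common zeros in that column are the intersection.
  x = 0: f ≡ 0 at y ∈ {1}; g ≡ 0 at y ∈ {2}; common: ∅.
  x = 1: f ≡ 0 at y ∈ {4}; g ≡ 0 at y ∈ {0, 2}; common: ∅.
  x = 2: f ≡ 0 at y ∈ {2}; g ≡ 0 at y ∈ ∅; common: ∅.
  x = 3: f ≡ 0 at y ∈ {0}; g ≡ 0 at y ∈ {0, 3}; common: {0}.
  x = 4: f ≡ 0 at y ∈ {3}; g ≡ 0 at y ∈ {3}; common: {3}.
Collecting: common zeros = {(3, 0), (4, 3)}, so the count is 2.
Comparison with the Bézout bound: 2 ≤ 2 = deg(f)·deg(g), as expected for curves with no common component (the bound is attained).


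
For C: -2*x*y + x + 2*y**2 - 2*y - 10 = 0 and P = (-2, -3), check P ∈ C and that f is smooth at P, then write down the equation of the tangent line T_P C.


Tangent line at P: 7*x - 10*y - 16 = 0.

Step 1: f(-2, -3) = 0, so P lies on C.
Step 2: partial derivatives
  f_x(x, y) = 1 - 2*y, f_y(x, y) = -2*x + 4*y - 2.
  f_x(P) = 7, f_y(P) = -10 (gradient nonzero, so P is smooth).
Step 3: tangent line at P: 7·(x − -2) + -10·(y − -3) = 0.
Expanding: 7*x - 10*y - 16 = 0.


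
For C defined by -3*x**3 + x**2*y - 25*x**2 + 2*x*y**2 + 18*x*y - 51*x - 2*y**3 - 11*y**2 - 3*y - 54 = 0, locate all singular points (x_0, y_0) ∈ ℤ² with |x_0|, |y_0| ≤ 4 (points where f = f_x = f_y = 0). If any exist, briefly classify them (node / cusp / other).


Singular points: {(-3, -3)}; classification: node.

Compute partial derivatives:
  f_x = -9*x**2 + 2*x*y - 50*x + 2*y**2 + 18*y - 51.
  f_y = x**2 + 4*x*y + 18*x - 6*y**2 - 22*y - 3.
Scan x_0 ∈ {−4, ..., 4}. For each x_0, f_y(x_0, y) is a polynomial in y; find its integer roots y ∈ {−4, ..., 4}, then test f_x and f at those candidates.
  x = -4: f_y(-4, y) = -6*y**2 - 38*y - 59; no integer root y with |y| ≤ 4.
  x = -3: f_y(-3, y) = -6*y**2 - 34*y - 48; vanishes at y ∈ {-3}. (-3, -3): f_x = 0, f = 0 — SINGULAR.
  x = -2: f_y(-2, y) = -6*y**2 - 30*y - 35; no integer root y with |y| ≤ 4.
  x = -1: f_y(-1, y) = -6*y**2 - 26*y - 20; vanishes at y ∈ {-1}. (-1, -1): f_x = -24 ≠ 0.
  x = 0: f_y(0, y) = -6*y**2 - 22*y - 3; no integer root y with |y| ≤ 4.
  x = 1: f_y(1, y) = -6*y**2 - 18*y + 16; no integer root y with |y| ≤ 4.
  x = 2: f_y(2, y) = -6*y**2 - 14*y + 37; no integer root y with |y| ≤ 4.
  x = 3: f_y(3, y) = -6*y**2 - 10*y + 60; no integer root y with |y| ≤ 4.
  x = 4: f_y(4, y) = -6*y**2 - 6*y + 85; no integer root y with |y| ≤ 4.
Only singular point on the grid: (-3, -3).
Classify: substitute x = -3 + u, y = -3 + v and expand: f = -3*u**3 + u**2*v - u**2 + 2*u*v**2 - 2*v**3 + v**2.
No constant or linear terms (consistent with a singular point). Quadratic part: -u**2 + v**2. Cubic part: -3*u**3 + u**2*v + 2*u*v**2 - 2*v**3.
The quadratic part v**2 - u**2 = (v − u)(v + u) splits into two distinct linear factors, so there are two distinct tangent lines y − -3 = ±(x − -3) — this is a node (ordinary double point).
Classification: node.
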